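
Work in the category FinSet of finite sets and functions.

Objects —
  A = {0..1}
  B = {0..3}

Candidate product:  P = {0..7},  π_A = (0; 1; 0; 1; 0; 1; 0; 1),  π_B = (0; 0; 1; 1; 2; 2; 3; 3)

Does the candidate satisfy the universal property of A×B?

|A|·|B| = 2·4 = 8;  |P| = 8
Check the pairing map k ↦ (π_A(k), π_B(k)):
  0 -> (0,0)
  1 -> (1,0)
  2 -> (0,1)
  3 -> (1,1)
  4 -> (0,2)
  5 -> (1,2)
  6 -> (0,3)
  7 -> (1,3)
distinct pairs in image: 8 / 8 needed
  → bijection onto A×B; projections well-typed.

Answer: VALID PRODUCT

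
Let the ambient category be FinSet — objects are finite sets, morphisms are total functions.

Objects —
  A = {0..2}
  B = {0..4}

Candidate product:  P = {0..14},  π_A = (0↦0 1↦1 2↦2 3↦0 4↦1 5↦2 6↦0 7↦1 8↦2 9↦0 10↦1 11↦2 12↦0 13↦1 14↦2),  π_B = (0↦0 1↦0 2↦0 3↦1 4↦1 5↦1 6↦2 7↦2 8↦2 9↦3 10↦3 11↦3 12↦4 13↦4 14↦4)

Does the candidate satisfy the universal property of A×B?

Answer: VALID PRODUCT

Trace:
|A|·|B| = 3·5 = 15;  |P| = 15
Check the pairing map k ↦ (π_A(k), π_B(k)):
  0 ↦ (0,0)
  1 ↦ (1,0)
  2 ↦ (2,0)
  3 ↦ (0,1)
  4 ↦ (1,1)
  5 ↦ (2,1)
  6 ↦ (0,2)
  7 ↦ (1,2)
  8 ↦ (2,2)
  9 ↦ (0,3)
  10 ↦ (1,3)
  11 ↦ (2,3)
  12 ↦ (0,4)
  13 ↦ (1,4)
  14 ↦ (2,4)
distinct pairs in image: 15 / 15 needed
  → bijection onto A×B; projections well-typed.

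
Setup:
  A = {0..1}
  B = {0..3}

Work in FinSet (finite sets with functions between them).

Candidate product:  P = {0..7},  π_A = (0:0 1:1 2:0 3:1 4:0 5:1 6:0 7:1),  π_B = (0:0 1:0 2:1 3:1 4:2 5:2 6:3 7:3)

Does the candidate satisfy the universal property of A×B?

Answer: VALID PRODUCT

Derivation:
|A|·|B| = 2·4 = 8;  |P| = 8
Check the pairing map k ↦ (π_A(k), π_B(k)):
  0 : (0,0)
  1 : (1,0)
  2 : (0,1)
  3 : (1,1)
  4 : (0,2)
  5 : (1,2)
  6 : (0,3)
  7 : (1,3)
distinct pairs in image: 8 / 8 needed
  → bijection onto A×B; projections well-typed.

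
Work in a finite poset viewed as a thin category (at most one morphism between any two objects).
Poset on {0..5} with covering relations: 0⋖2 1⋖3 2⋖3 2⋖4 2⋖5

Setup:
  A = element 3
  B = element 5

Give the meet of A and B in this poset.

Common predecessors of 3,5: {0,2}
  0 ⊑ 2
  2 ⊑ 2
glb = 2

Answer: A∧B = 2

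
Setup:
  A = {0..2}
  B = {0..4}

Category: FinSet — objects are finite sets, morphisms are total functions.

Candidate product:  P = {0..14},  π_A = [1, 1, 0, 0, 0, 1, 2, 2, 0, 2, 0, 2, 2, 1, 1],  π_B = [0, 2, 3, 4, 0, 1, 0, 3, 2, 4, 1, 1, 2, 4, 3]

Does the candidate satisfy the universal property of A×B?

|A|·|B| = 3·5 = 15;  |P| = 15
Check the pairing map k ↦ (π_A(k), π_B(k)):
  0 ↦ (1,0)
  1 ↦ (1,2)
  2 ↦ (0,3)
  3 ↦ (0,4)
  4 ↦ (0,0)
  5 ↦ (1,1)
  6 ↦ (2,0)
  7 ↦ (2,3)
  8 ↦ (0,2)
  9 ↦ (2,4)
  10 ↦ (0,1)
  11 ↦ (2,1)
  12 ↦ (2,2)
  13 ↦ (1,4)
  14 ↦ (1,3)
distinct pairs in image: 15 / 15 needed
  → bijection onto A×B; projections well-typed.

Answer: VALID PRODUCT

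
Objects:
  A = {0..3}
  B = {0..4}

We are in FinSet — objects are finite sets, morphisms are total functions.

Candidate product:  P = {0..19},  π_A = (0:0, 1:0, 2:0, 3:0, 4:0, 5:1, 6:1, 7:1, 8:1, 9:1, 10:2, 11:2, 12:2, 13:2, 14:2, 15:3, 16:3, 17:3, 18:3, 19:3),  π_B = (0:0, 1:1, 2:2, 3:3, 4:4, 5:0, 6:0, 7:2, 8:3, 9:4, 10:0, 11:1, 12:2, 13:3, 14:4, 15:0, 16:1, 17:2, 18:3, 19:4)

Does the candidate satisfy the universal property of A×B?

|A|·|B| = 4·5 = 20;  |P| = 20
Check the pairing map k ↦ (π_A(k), π_B(k)):
  0 : (0,0)
  1 : (0,1)
  2 : (0,2)
  3 : (0,3)
  4 : (0,4)
  5 : (1,0)
  6 : (1,0)  ✗ repeats pair of k=5
  7 : (1,2)
  8 : (1,3)
  9 : (1,4)
  10 : (2,0)
  11 : (2,1)
  12 : (2,2)
  13 : (2,3)
  14 : (2,4)
  15 : (3,0)
  16 : (3,1)
  17 : (3,2)
  18 : (3,3)
  19 : (3,4)
distinct pairs in image: 19 / 20 needed
  → (1,0) hit at k=5 and k=6

Answer: NOT A VALID PRODUCT — duplicate pair at indices 5,6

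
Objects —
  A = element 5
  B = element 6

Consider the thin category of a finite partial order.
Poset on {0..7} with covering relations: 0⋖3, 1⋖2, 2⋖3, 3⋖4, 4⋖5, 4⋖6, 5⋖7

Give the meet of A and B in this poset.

Answer: A∧B = 4

Trace:
Lower bounds of A=5 and B=6: {0,1,2,3,4}
  0 ≤ 4
  1 ≤ 4
  2 ≤ 4
  3 ≤ 4
  4 ≤ 4
glb = 4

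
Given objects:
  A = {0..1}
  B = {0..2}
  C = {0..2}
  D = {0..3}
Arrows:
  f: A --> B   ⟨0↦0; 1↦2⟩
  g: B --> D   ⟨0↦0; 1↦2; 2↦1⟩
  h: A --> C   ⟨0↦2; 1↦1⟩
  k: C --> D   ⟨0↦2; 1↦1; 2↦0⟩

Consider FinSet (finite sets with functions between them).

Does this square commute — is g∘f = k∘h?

Answer: COMMUTES

Derivation:
Along f;g (path 1):
  0 f-->0 g-->0
  1 f-->2 g-->1
  ⟦path⟧₁ = ⟨0↦0; 1↦1⟩
Along h;k (path 2):
  0 h-->2 k-->0
  1 h-->1 k-->1
  ⟦path⟧₂ = ⟨0↦0; 1↦1⟩
Equal? equal; square commutes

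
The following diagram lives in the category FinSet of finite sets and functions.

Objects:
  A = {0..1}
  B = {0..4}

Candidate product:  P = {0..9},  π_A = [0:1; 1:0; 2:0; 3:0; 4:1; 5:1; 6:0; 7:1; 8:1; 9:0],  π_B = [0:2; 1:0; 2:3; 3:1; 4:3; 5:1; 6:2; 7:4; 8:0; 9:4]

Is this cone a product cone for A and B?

|A|·|B| = 2·5 = 10;  |P| = 10
Check the pairing map k ↦ (π_A(k), π_B(k)):
  0 : (1,2)
  1 : (0,0)
  2 : (0,3)
  3 : (0,1)
  4 : (1,3)
  5 : (1,1)
  6 : (0,2)
  7 : (1,4)
  8 : (1,0)
  9 : (0,4)
distinct pairs in image: 10 / 10 needed
  → bijection onto A×B; projections well-typed.

Answer: VALID PRODUCT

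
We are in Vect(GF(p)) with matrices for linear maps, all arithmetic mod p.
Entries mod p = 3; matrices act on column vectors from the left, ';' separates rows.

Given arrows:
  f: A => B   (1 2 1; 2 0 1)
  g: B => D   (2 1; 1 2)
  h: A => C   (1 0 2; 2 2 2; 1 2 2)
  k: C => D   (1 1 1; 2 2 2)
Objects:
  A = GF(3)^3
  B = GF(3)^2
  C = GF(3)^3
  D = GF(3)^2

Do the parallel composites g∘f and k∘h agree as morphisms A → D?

Path 1 = f;g:
  e0=(1,0,0) f=>(1,2) g=>(1,2)
  e1=(0,1,0) f=>(2,0) g=>(1,2)
  e2=(0,0,1) f=>(1,1) g=>(0,0)
  result₁ = (1 1 0; 2 2 0)
Path 2 = h;k:
  e0=(1,0,0) h=>(1,2,1) k=>(1,2)
  e1=(0,1,0) h=>(0,2,2) k=>(1,2)
  e2=(0,0,1) h=>(2,2,2) k=>(0,0)
  result₂ = (1 1 0; 2 2 0)
Equal? YES — commutes

Answer: COMMUTES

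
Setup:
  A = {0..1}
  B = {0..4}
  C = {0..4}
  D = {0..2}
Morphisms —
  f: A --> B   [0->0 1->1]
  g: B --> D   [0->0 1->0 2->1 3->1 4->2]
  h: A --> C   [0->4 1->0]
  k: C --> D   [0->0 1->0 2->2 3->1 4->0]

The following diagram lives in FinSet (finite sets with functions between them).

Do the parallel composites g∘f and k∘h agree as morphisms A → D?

Answer: COMMUTES

Trace:
1) trace f;g:
  0 f-->0 g-->0
  1 f-->1 g-->0
  result₁ = [0->0 1->0]
2) trace h;k:
  0 h-->4 k-->0
  1 h-->0 k-->0
  result₂ = [0->0 1->0]
Equal? YES — commutes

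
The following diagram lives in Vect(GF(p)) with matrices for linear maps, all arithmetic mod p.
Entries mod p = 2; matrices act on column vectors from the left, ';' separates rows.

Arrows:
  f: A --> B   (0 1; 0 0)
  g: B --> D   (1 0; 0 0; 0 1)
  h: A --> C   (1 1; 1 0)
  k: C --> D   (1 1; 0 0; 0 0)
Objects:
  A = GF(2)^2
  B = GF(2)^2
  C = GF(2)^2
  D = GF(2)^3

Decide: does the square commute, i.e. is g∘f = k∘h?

Along f;g (path 1):
  e0=(1,0) f-->(0,0) g-->(0,0,0)
  e1=(0,1) f-->(1,0) g-->(1,0,0)
  composite₁ = (0 1; 0 0; 0 0)
Along h;k (path 2):
  e0=(1,0) h-->(1,1) k-->(0,0,0)
  e1=(0,1) h-->(1,0) k-->(1,0,0)
  composite₂ = (0 1; 0 0; 0 0)
Equal? equal; square commutes

Answer: COMMUTES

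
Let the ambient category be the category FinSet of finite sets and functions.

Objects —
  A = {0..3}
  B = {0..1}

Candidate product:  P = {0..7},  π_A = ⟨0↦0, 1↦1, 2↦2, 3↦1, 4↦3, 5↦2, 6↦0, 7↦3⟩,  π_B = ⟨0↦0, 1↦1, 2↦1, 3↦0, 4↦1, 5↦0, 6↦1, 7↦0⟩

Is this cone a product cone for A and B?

|A|·|B| = 4·2 = 8;  |P| = 8
Check the pairing map k ↦ (π_A(k), π_B(k)):
  0 ↦ (0,0)
  1 ↦ (1,1)
  2 ↦ (2,1)
  3 ↦ (1,0)
  4 ↦ (3,1)
  5 ↦ (2,0)
  6 ↦ (0,1)
  7 ↦ (3,0)
distinct pairs in image: 8 / 8 needed
  → bijection onto A×B; projections well-typed.

Answer: VALID PRODUCT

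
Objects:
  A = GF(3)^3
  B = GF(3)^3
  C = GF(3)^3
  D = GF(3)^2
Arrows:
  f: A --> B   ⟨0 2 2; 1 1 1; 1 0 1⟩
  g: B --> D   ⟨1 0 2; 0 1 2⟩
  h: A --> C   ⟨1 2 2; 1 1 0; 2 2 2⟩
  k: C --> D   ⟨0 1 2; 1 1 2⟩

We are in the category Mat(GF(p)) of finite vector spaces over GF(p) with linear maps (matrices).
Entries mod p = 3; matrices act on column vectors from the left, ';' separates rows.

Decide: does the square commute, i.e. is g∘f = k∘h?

Answer: COMMUTES

Work:
Along f;g (path 1):
  e0=[1,0,0] f-->[0,1,1] g-->[2,0]
  e1=[0,1,0] f-->[2,1,0] g-->[2,1]
  e2=[0,0,1] f-->[2,1,1] g-->[1,0]
  composite₁ = ⟨2 2 1; 0 1 0⟩
Along h;k (path 2):
  e0=[1,0,0] h-->[1,1,2] k-->[2,0]
  e1=[0,1,0] h-->[2,1,2] k-->[2,1]
  e2=[0,0,1] h-->[2,0,2] k-->[1,0]
  composite₂ = ⟨2 2 1; 0 1 0⟩
Equal? same morphism ✓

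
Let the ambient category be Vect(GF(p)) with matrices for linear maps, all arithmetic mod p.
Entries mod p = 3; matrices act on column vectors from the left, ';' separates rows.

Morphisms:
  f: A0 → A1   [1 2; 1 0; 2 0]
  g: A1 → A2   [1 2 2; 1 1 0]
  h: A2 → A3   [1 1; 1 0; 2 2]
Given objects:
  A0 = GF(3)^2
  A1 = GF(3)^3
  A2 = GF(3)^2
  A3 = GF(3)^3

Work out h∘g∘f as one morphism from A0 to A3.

Answer: [0 1; 1 2; 0 2]

Trace:
  e0=⟨1,0⟩ f→⟨1,1,2⟩ g→⟨1,2⟩ h→⟨0,1,0⟩
  e1=⟨0,1⟩ f→⟨2,0,0⟩ g→⟨2,2⟩ h→⟨1,2,2⟩
result: [0 1; 1 2; 0 2]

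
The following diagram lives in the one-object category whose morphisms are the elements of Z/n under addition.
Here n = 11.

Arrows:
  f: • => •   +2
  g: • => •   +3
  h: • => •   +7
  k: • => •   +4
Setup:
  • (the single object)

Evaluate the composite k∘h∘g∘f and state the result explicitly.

  0 +2≡2 +3≡5 +7≡1 +4≡5  (mod 11)
result: +5

Answer: +5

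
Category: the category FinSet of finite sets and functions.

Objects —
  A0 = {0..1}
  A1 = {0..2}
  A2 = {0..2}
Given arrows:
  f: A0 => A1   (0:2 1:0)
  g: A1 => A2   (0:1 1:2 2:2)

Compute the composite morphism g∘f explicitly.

Answer: (0:2 1:1)

Derivation:
  0 f=>2 g=>2
  1 f=>0 g=>1
result: (0:2 1:1)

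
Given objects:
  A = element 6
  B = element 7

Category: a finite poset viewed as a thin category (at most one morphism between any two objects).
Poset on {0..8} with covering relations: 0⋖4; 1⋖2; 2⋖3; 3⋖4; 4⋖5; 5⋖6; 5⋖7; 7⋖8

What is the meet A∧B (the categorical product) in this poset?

Lower bounds of A=6 and B=7: {0,1,2,3,4,5}
  0 ⊑ 5
  1 ⊑ 5
  2 ⊑ 5
  3 ⊑ 5
  4 ⊑ 5
  5 ⊑ 5
glb = 5

Answer: A∧B = 5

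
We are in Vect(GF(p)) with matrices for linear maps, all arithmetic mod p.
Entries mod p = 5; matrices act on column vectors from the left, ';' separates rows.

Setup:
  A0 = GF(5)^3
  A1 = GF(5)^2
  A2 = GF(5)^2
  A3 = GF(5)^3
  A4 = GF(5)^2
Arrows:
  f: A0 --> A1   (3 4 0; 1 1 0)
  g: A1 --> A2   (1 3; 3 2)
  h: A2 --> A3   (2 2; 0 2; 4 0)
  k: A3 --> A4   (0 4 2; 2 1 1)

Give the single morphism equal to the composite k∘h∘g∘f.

Answer: (1 3 0; 4 0 0)

Trace:
  e0=(1,0,0) f-->(3,1) g-->(1,1) h-->(4,2,4) k-->(1,4)
  e1=(0,1,0) f-->(4,1) g-->(2,4) h-->(2,3,3) k-->(3,0)
  e2=(0,0,1) f-->(0,0) g-->(0,0) h-->(0,0,0) k-->(0,0)
⟦path⟧: (1 3 0; 4 0 0)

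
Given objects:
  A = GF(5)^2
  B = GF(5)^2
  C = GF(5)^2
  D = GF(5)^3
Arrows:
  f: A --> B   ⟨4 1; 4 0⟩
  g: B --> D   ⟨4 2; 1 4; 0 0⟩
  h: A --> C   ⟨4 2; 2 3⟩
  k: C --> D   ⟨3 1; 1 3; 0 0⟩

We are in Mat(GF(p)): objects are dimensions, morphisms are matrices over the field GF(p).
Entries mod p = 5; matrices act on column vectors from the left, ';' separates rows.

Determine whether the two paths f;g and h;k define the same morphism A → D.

1) trace f;g:
  e0=[1,0] f-->[4,4] g-->[4,0,0]
  e1=[0,1] f-->[1,0] g-->[4,1,0]
  ⟦path⟧₁ = ⟨4 4; 0 1; 0 0⟩
2) trace h;k:
  e0=[1,0] h-->[4,2] k-->[4,0,0]
  e1=[0,1] h-->[2,3] k-->[4,1,0]
  ⟦path⟧₂ = ⟨4 4; 0 1; 0 0⟩
Equal? equal; square commutes

Answer: COMMUTES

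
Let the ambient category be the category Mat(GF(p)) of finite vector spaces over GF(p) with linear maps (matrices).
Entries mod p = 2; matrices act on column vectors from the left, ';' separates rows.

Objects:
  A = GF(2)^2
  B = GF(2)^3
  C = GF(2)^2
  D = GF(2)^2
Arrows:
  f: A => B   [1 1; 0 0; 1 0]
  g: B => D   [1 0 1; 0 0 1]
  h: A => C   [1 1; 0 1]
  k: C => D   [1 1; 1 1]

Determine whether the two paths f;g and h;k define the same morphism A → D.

Along f;g (path 1):
  e0=[1,0] f=>[1,0,1] g=>[0,1]
  e1=[0,1] f=>[1,0,0] g=>[1,0]
  result₁ = [0 1; 1 0]
Along h;k (path 2):
  e0=[1,0] h=>[1,0] k=>[1,1]
  e1=[0,1] h=>[1,1] k=>[0,0]
  result₂ = [1 0; 1 0]
Equal? NO — does not commute

Answer: DOES NOT COMMUTE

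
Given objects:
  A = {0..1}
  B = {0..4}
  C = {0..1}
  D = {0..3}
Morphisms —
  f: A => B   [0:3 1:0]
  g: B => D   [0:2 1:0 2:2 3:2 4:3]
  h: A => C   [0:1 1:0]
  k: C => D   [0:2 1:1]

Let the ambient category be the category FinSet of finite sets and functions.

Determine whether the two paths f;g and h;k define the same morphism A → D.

Answer: DOES NOT COMMUTE

Work:
Path 1 = f;g:
  0 f=>3 g=>2
  1 f=>0 g=>2
  ⟦path⟧₁ = [0:2 1:2]
Path 2 = h;k:
  0 h=>1 k=>1
  1 h=>0 k=>2
  ⟦path⟧₂ = [0:1 1:2]
Equal? distinct morphisms ✗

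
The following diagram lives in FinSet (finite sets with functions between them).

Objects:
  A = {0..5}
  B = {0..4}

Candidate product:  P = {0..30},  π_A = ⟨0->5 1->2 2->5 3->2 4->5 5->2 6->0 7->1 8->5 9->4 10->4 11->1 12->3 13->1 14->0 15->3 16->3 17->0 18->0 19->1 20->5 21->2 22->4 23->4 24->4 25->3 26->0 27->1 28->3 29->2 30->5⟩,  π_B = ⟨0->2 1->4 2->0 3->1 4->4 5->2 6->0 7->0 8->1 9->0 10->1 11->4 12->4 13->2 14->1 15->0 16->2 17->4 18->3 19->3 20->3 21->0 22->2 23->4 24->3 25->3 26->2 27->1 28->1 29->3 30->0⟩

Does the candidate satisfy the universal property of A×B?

Answer: NOT A VALID PRODUCT — |P|=31 ≠ |A|·|B|=30

Trace:
|A|·|B| = 6·5 = 30;  |P| = 31
  → cardinalities differ; no bijection possible.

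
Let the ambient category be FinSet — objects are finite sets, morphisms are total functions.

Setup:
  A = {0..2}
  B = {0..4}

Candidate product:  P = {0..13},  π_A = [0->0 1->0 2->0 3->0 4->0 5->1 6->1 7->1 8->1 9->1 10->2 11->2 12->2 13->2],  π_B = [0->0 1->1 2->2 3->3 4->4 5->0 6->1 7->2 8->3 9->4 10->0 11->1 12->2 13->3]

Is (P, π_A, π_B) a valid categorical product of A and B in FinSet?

Answer: NOT A VALID PRODUCT — |P|=14 ≠ |A|·|B|=15

Work:
|A|·|B| = 3·5 = 15;  |P| = 14
  → cardinalities differ; no bijection possible.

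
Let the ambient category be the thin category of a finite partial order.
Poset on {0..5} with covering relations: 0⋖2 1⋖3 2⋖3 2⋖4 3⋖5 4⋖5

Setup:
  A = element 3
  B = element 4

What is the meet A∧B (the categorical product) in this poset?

Common predecessors of 3,4: {0,2}
  0 ⊑ 2
  2 ⊑ 2
glb = 2

Answer: A∧B = 2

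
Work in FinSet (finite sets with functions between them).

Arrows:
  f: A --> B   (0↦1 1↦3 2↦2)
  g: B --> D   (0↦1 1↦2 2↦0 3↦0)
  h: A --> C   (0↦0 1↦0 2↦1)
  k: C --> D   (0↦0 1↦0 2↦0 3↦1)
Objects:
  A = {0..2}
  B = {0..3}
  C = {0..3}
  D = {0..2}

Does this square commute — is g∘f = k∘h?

Answer: DOES NOT COMMUTE

Derivation:
1) trace f;g:
  0 f-->1 g-->2
  1 f-->3 g-->0
  2 f-->2 g-->0
  ⟦path⟧₁ = (0↦2 1↦0 2↦0)
2) trace h;k:
  0 h-->0 k-->0
  1 h-->0 k-->0
  2 h-->1 k-->0
  ⟦path⟧₂ = (0↦0 1↦0 2↦0)
Equal? differ; not commutative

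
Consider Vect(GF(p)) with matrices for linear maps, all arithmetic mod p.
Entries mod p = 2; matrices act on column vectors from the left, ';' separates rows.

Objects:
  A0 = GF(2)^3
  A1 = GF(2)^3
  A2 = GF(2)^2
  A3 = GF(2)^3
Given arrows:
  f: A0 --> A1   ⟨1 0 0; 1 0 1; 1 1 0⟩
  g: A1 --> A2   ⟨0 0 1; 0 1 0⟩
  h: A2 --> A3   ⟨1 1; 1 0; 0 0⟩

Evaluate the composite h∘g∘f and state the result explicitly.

  e0=⟨1,0,0⟩ f-->⟨1,1,1⟩ g-->⟨1,1⟩ h-->⟨0,1,0⟩
  e1=⟨0,1,0⟩ f-->⟨0,0,1⟩ g-->⟨1,0⟩ h-->⟨1,1,0⟩
  e2=⟨0,0,1⟩ f-->⟨0,1,0⟩ g-->⟨0,1⟩ h-->⟨1,0,0⟩
⟦path⟧: ⟨0 1 1; 1 1 0; 0 0 0⟩

Answer: ⟨0 1 1; 1 1 0; 0 0 0⟩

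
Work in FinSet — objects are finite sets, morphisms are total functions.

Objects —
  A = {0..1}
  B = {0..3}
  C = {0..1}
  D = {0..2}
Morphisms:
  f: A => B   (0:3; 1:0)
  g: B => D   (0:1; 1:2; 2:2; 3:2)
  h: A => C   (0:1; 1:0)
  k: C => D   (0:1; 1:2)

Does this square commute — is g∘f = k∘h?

Along f;g (path 1):
  0 f=>3 g=>2
  1 f=>0 g=>1
  result₁ = (0:2; 1:1)
Along h;k (path 2):
  0 h=>1 k=>2
  1 h=>0 k=>1
  result₂ = (0:2; 1:1)
Equal? same morphism ✓

Answer: COMMUTES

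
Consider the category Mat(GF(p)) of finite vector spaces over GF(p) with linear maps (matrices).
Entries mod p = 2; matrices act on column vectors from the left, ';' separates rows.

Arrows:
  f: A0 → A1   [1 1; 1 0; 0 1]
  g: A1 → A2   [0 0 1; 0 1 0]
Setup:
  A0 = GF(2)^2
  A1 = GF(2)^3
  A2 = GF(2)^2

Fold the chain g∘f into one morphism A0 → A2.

Answer: [0 1; 1 0]

Derivation:
  e0=(1,0) f→(1,1,0) g→(0,1)
  e1=(0,1) f→(1,0,1) g→(1,0)
composite: [0 1; 1 0]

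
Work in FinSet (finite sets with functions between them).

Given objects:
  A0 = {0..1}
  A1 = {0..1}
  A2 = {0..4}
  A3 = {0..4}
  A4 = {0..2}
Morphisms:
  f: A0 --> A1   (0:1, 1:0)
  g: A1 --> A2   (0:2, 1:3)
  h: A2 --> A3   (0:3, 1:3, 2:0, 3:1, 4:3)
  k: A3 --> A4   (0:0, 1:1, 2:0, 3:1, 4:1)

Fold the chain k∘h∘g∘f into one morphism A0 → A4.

Answer: (0:1, 1:0)

Work:
  0 f-->1 g-->3 h-->1 k-->1
  1 f-->0 g-->2 h-->0 k-->0
result: (0:1, 1:0)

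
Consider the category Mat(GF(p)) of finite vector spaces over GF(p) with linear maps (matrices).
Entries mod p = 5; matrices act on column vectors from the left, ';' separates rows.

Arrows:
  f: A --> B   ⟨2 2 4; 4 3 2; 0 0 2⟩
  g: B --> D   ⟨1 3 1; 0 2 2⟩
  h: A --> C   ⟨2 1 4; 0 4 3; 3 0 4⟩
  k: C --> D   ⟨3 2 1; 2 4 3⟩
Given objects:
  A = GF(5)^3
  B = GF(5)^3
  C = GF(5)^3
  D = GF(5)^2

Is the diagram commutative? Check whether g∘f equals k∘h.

1) trace f;g:
  e0=(1,0,0) f-->(2,4,0) g-->(4,3)
  e1=(0,1,0) f-->(2,3,0) g-->(1,1)
  e2=(0,0,1) f-->(4,2,2) g-->(2,3)
  result₁ = ⟨4 1 2; 3 1 3⟩
2) trace h;k:
  e0=(1,0,0) h-->(2,0,3) k-->(4,3)
  e1=(0,1,0) h-->(1,4,0) k-->(1,3)
  e2=(0,0,1) h-->(4,3,4) k-->(2,2)
  result₂ = ⟨4 1 2; 3 3 2⟩
Equal? NO — does not commute

Answer: DOES NOT COMMUTE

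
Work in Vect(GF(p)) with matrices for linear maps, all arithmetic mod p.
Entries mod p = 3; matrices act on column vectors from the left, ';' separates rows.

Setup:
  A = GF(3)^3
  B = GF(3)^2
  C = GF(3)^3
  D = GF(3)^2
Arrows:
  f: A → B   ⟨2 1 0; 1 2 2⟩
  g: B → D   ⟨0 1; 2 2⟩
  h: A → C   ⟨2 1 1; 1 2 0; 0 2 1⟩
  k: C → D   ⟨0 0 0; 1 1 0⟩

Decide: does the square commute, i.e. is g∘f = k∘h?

Along f;g (path 1):
  e0=⟨1,0,0⟩ f→⟨2,1⟩ g→⟨1,0⟩
  e1=⟨0,1,0⟩ f→⟨1,2⟩ g→⟨2,0⟩
  e2=⟨0,0,1⟩ f→⟨0,2⟩ g→⟨2,1⟩
  ⟦path⟧₁ = ⟨1 2 2; 0 0 1⟩
Along h;k (path 2):
  e0=⟨1,0,0⟩ h→⟨2,1,0⟩ k→⟨0,0⟩
  e1=⟨0,1,0⟩ h→⟨1,2,2⟩ k→⟨0,0⟩
  e2=⟨0,0,1⟩ h→⟨1,0,1⟩ k→⟨0,1⟩
  ⟦path⟧₂ = ⟨0 0 0; 0 0 1⟩
Equal? differ; not commutative

Answer: DOES NOT COMMUTE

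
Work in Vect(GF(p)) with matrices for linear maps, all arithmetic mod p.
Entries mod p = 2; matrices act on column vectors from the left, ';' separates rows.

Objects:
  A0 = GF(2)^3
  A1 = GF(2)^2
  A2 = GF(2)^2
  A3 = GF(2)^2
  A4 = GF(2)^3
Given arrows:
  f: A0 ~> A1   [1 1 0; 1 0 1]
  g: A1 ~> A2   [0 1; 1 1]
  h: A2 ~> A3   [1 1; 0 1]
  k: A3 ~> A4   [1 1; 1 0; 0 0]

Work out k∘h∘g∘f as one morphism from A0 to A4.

  e0=(1,0,0) f~>(1,1) g~>(1,0) h~>(1,0) k~>(1,1,0)
  e1=(0,1,0) f~>(1,0) g~>(0,1) h~>(1,1) k~>(0,1,0)
  e2=(0,0,1) f~>(0,1) g~>(1,1) h~>(0,1) k~>(1,0,0)
result: [1 0 1; 1 1 0; 0 0 0]

Answer: [1 0 1; 1 1 0; 0 0 0]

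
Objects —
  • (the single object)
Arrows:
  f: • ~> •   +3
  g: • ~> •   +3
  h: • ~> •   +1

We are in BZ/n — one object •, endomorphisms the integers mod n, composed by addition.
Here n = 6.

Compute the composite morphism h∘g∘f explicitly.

Answer: +1

Work:
  0 +3≡3 +3≡0 +1≡1  (mod 6)
result: +1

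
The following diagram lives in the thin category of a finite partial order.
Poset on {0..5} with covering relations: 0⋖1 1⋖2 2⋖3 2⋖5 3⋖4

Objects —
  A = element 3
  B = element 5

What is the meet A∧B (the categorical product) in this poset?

Answer: A∧B = 2

Trace:
Lower bounds of A=3 and B=5: {0,1,2}
  0 ≤ 2
  1 ≤ 2
  2 ≤ 2
glb = 2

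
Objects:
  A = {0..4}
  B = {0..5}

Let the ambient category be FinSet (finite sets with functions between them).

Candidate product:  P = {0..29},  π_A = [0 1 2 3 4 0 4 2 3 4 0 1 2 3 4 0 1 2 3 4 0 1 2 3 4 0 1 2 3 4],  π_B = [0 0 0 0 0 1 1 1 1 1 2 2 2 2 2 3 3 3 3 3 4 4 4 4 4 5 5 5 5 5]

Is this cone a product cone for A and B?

|A|·|B| = 5·6 = 30;  |P| = 30
Check the pairing map k ↦ (π_A(k), π_B(k)):
  0 : (0,0)
  1 : (1,0)
  2 : (2,0)
  3 : (3,0)
  4 : (4,0)
  5 : (0,1)
  6 : (4,1)
  7 : (2,1)
  8 : (3,1)
  9 : (4,1)  ✗ repeats pair of k=6
  10 : (0,2)
  11 : (1,2)
  12 : (2,2)
  13 : (3,2)
  14 : (4,2)
  15 : (0,3)
  16 : (1,3)
  17 : (2,3)
  18 : (3,3)
  19 : (4,3)
  20 : (0,4)
  21 : (1,4)
  22 : (2,4)
  23 : (3,4)
  24 : (4,4)
  25 : (0,5)
  26 : (1,5)
  27 : (2,5)
  28 : (3,5)
  29 : (4,5)
distinct pairs in image: 29 / 30 needed
  → (4,1) hit at k=6 and k=9

Answer: NOT A VALID PRODUCT — duplicate pair at indices 9,6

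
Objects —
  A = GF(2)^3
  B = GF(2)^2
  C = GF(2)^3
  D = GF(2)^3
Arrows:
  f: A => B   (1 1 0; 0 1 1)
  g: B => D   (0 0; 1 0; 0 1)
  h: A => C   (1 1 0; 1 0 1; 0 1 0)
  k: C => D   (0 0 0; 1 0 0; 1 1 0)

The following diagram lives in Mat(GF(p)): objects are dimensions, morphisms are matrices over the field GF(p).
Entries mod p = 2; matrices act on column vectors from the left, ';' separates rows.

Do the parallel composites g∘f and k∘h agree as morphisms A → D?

Answer: COMMUTES

Trace:
Along f;g (path 1):
  e0=[1,0,0] f=>[1,0] g=>[0,1,0]
  e1=[0,1,0] f=>[1,1] g=>[0,1,1]
  e2=[0,0,1] f=>[0,1] g=>[0,0,1]
  result₁ = (0 0 0; 1 1 0; 0 1 1)
Along h;k (path 2):
  e0=[1,0,0] h=>[1,1,0] k=>[0,1,0]
  e1=[0,1,0] h=>[1,0,1] k=>[0,1,1]
  e2=[0,0,1] h=>[0,1,0] k=>[0,0,1]
  result₂ = (0 0 0; 1 1 0; 0 1 1)
Equal? same morphism ✓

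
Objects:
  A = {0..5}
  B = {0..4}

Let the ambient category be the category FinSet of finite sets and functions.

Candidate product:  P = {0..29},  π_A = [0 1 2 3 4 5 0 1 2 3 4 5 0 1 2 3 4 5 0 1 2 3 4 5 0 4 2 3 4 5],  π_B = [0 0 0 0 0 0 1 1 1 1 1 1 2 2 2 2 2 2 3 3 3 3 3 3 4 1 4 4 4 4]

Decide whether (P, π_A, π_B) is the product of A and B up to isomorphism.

|A|·|B| = 6·5 = 30;  |P| = 30
Check the pairing map k ↦ (π_A(k), π_B(k)):
  0 ↦ (0,0)
  1 ↦ (1,0)
  2 ↦ (2,0)
  3 ↦ (3,0)
  4 ↦ (4,0)
  5 ↦ (5,0)
  6 ↦ (0,1)
  7 ↦ (1,1)
  8 ↦ (2,1)
  9 ↦ (3,1)
  10 ↦ (4,1)
  11 ↦ (5,1)
  12 ↦ (0,2)
  13 ↦ (1,2)
  14 ↦ (2,2)
  15 ↦ (3,2)
  16 ↦ (4,2)
  17 ↦ (5,2)
  18 ↦ (0,3)
  19 ↦ (1,3)
  20 ↦ (2,3)
  21 ↦ (3,3)
  22 ↦ (4,3)
  23 ↦ (5,3)
  24 ↦ (0,4)
  25 ↦ (4,1)  ✗ repeats pair of k=10
  26 ↦ (2,4)
  27 ↦ (3,4)
  28 ↦ (4,4)
  29 ↦ (5,4)
distinct pairs in image: 29 / 30 needed
  → (4,1) hit at k=10 and k=25

Answer: NOT A VALID PRODUCT — duplicate pair at indices 10,25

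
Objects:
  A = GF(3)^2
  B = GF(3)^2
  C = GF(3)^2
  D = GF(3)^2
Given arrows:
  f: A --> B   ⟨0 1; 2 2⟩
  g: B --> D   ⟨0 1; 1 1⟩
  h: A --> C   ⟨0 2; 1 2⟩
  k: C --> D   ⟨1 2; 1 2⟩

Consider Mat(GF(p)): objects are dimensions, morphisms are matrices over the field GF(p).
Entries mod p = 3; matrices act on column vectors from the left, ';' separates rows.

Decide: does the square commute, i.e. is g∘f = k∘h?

Answer: DOES NOT COMMUTE

Trace:
1) trace f;g:
  e0=[1,0] f-->[0,2] g-->[2,2]
  e1=[0,1] f-->[1,2] g-->[2,0]
  composite₁ = ⟨2 2; 2 0⟩
2) trace h;k:
  e0=[1,0] h-->[0,1] k-->[2,2]
  e1=[0,1] h-->[2,2] k-->[0,0]
  composite₂ = ⟨2 0; 2 0⟩
Equal? NO — does not commute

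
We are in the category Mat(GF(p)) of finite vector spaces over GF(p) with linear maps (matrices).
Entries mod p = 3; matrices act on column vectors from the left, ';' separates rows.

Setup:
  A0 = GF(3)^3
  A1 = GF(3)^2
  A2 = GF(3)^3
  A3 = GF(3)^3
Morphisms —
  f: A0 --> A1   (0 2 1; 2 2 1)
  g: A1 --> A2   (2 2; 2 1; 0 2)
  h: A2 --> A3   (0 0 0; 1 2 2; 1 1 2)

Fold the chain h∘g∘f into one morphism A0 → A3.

  e0=(1,0,0) f-->(0,2) g-->(1,2,1) h-->(0,1,2)
  e1=(0,1,0) f-->(2,2) g-->(2,0,1) h-->(0,1,1)
  e2=(0,0,1) f-->(1,1) g-->(1,0,2) h-->(0,2,2)
composite: (0 0 0; 1 1 2; 2 1 2)

Answer: (0 0 0; 1 1 2; 2 1 2)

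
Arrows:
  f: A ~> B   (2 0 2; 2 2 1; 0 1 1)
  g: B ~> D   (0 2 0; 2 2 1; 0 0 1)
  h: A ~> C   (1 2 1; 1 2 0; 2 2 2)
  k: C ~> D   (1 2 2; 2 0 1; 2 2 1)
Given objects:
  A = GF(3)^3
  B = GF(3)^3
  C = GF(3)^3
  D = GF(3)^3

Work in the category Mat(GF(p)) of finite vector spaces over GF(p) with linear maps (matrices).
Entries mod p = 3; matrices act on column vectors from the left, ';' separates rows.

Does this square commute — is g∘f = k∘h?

Answer: DOES NOT COMMUTE

Work:
Along f;g (path 1):
  e0=[1,0,0] f~>[2,2,0] g~>[1,2,0]
  e1=[0,1,0] f~>[0,2,1] g~>[1,2,1]
  e2=[0,0,1] f~>[2,1,1] g~>[2,1,1]
  ⟦path⟧₁ = (1 1 2; 2 2 1; 0 1 1)
Along h;k (path 2):
  e0=[1,0,0] h~>[1,1,2] k~>[1,1,0]
  e1=[0,1,0] h~>[2,2,2] k~>[1,0,1]
  e2=[0,0,1] h~>[1,0,2] k~>[2,1,1]
  ⟦path⟧₂ = (1 1 2; 1 0 1; 0 1 1)
Equal? distinct morphisms ✗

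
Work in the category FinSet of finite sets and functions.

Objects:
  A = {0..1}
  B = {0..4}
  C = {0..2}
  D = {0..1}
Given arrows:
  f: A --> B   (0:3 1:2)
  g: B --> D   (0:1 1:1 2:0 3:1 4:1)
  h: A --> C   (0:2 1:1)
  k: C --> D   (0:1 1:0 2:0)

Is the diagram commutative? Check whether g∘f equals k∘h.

Answer: DOES NOT COMMUTE

Work:
Path 1 = f;g:
  0 f-->3 g-->1
  1 f-->2 g-->0
  result₁ = (0:1 1:0)
Path 2 = h;k:
  0 h-->2 k-->0
  1 h-->1 k-->0
  result₂ = (0:0 1:0)
Equal? distinct morphisms ✗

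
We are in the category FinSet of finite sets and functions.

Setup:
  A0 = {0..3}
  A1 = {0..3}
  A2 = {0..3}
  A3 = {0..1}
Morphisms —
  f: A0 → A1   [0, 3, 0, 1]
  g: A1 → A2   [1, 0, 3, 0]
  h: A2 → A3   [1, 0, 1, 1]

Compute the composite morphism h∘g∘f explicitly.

  0 f→0 g→1 h→0
  1 f→3 g→0 h→1
  2 f→0 g→1 h→0
  3 f→1 g→0 h→1
composite: [0, 1, 0, 1]

Answer: [0, 1, 0, 1]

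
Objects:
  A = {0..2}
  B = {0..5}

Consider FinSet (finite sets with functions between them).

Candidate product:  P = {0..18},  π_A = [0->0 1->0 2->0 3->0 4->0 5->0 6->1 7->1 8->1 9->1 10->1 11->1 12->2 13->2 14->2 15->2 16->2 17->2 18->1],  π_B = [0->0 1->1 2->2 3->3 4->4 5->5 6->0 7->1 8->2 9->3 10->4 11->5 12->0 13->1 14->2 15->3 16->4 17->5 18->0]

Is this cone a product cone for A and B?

Answer: NOT A VALID PRODUCT — |P|=19 ≠ |A|·|B|=18

Derivation:
|A|·|B| = 3·6 = 18;  |P| = 19
  → cardinalities differ; no bijection possible.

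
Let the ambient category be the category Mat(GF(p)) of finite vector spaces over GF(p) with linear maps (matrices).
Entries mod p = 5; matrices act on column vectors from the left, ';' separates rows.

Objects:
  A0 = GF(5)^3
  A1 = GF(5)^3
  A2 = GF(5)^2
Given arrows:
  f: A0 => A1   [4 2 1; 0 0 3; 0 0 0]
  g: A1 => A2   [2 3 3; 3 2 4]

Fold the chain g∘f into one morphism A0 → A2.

  e0=[1,0,0] f=>[4,0,0] g=>[3,2]
  e1=[0,1,0] f=>[2,0,0] g=>[4,1]
  e2=[0,0,1] f=>[1,3,0] g=>[1,4]
result: [3 4 1; 2 1 4]

Answer: [3 4 1; 2 1 4]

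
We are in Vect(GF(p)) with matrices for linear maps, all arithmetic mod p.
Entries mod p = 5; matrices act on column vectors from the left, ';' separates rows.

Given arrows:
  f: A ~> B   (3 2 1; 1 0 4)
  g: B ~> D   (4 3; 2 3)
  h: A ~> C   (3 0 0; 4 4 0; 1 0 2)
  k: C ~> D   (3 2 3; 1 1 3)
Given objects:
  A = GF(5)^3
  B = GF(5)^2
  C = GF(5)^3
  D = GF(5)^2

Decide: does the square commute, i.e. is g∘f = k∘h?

1) trace f;g:
  e0=⟨1,0,0⟩ f~>⟨3,1⟩ g~>⟨0,4⟩
  e1=⟨0,1,0⟩ f~>⟨2,0⟩ g~>⟨3,4⟩
  e2=⟨0,0,1⟩ f~>⟨1,4⟩ g~>⟨1,4⟩
  ⟦path⟧₁ = (0 3 1; 4 4 4)
2) trace h;k:
  e0=⟨1,0,0⟩ h~>⟨3,4,1⟩ k~>⟨0,0⟩
  e1=⟨0,1,0⟩ h~>⟨0,4,0⟩ k~>⟨3,4⟩
  e2=⟨0,0,1⟩ h~>⟨0,0,2⟩ k~>⟨1,1⟩
  ⟦path⟧₂ = (0 3 1; 0 4 1)
Equal? NO — does not commute

Answer: DOES NOT COMMUTE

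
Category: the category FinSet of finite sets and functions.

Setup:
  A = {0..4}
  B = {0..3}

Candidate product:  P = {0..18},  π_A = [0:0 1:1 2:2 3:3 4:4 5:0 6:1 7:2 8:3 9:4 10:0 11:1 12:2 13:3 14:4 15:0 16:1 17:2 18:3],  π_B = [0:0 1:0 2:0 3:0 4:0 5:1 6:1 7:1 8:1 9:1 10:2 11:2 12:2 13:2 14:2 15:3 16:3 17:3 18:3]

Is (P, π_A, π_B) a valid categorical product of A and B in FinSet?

Answer: NOT A VALID PRODUCT — |P|=19 ≠ |A|·|B|=20

Derivation:
|A|·|B| = 5·4 = 20;  |P| = 19
  → cardinalities differ; no bijection possible.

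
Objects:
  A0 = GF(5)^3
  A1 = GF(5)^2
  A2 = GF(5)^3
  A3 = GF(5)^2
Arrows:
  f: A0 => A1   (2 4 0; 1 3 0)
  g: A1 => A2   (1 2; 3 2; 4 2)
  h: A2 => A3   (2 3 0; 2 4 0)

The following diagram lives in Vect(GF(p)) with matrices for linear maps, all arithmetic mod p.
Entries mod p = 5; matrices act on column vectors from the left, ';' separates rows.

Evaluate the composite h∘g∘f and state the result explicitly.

Answer: (2 4 0; 0 2 0)

Work:
  e0=(1,0,0) f=>(2,1) g=>(4,3,0) h=>(2,0)
  e1=(0,1,0) f=>(4,3) g=>(0,3,2) h=>(4,2)
  e2=(0,0,1) f=>(0,0) g=>(0,0,0) h=>(0,0)
composite: (2 4 0; 0 2 0)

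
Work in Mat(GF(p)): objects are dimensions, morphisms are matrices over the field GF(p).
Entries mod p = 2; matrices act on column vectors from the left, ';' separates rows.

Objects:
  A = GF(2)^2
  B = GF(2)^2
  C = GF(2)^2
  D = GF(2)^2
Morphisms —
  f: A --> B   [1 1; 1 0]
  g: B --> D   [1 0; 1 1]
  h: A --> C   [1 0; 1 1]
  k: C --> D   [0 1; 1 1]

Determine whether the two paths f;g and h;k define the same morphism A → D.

1) trace f;g:
  e0=⟨1,0⟩ f-->⟨1,1⟩ g-->⟨1,0⟩
  e1=⟨0,1⟩ f-->⟨1,0⟩ g-->⟨1,1⟩
  result₁ = [1 1; 0 1]
2) trace h;k:
  e0=⟨1,0⟩ h-->⟨1,1⟩ k-->⟨1,0⟩
  e1=⟨0,1⟩ h-->⟨0,1⟩ k-->⟨1,1⟩
  result₂ = [1 1; 0 1]
Equal? same morphism ✓

Answer: COMMUTES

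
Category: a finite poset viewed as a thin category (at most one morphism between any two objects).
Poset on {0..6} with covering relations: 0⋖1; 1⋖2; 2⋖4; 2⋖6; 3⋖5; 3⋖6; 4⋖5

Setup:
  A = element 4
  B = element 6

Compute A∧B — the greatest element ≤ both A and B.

Answer: A∧B = 2

Work:
{x : x<=A ∧ x<=B} = {0,1,2}  (A=4, B=6)
  0 <= 2
  1 <= 2
  2 <= 2
glb = 2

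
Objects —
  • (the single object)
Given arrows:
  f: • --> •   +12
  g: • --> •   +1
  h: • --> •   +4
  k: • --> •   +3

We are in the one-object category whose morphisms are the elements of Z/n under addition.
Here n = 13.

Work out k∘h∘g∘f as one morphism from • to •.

Answer: +7

Trace:
  0 +12≡12 +1≡0 +4≡4 +3≡7  (mod 13)
composite: +7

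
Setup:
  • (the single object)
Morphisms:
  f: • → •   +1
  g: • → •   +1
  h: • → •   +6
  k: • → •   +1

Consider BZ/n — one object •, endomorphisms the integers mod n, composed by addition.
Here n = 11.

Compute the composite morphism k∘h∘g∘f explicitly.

Answer: +9

Work:
  0 +1≡1 +1≡2 +6≡8 +1≡9  (mod 11)
⟦path⟧: +9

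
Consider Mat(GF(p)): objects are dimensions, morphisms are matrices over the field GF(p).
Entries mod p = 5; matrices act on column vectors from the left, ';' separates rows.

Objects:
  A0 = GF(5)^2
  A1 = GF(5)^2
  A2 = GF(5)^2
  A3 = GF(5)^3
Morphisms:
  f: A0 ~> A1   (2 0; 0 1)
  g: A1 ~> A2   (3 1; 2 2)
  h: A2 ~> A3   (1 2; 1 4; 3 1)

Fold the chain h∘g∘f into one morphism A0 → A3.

Answer: (4 0; 2 4; 2 0)

Work:
  e0=[1,0] f~>[2,0] g~>[1,4] h~>[4,2,2]
  e1=[0,1] f~>[0,1] g~>[1,2] h~>[0,4,0]
⟦path⟧: (4 0; 2 4; 2 0)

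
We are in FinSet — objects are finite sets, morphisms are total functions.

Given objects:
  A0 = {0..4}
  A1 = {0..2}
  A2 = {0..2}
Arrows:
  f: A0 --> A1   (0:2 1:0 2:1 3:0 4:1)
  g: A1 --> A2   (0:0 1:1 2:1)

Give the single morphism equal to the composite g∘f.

Answer: (0:1 1:0 2:1 3:0 4:1)

Trace:
  0 f-->2 g-->1
  1 f-->0 g-->0
  2 f-->1 g-->1
  3 f-->0 g-->0
  4 f-->1 g-->1
result: (0:1 1:0 2:1 3:0 4:1)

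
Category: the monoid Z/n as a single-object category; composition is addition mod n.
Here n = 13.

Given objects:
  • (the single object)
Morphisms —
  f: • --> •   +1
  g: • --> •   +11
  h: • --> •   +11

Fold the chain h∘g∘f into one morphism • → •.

  0 +1≡1 +11≡12 +11≡10  (mod 13)
result: +10

Answer: +10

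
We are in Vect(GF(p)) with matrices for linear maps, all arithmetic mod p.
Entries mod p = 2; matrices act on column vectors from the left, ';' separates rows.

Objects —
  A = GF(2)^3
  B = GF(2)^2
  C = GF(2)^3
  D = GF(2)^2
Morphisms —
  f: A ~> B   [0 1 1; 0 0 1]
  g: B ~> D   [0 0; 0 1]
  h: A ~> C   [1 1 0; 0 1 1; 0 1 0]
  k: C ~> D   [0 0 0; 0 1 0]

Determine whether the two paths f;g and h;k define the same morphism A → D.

Path 1 = f;g:
  e0=[1,0,0] f~>[0,0] g~>[0,0]
  e1=[0,1,0] f~>[1,0] g~>[0,0]
  e2=[0,0,1] f~>[1,1] g~>[0,1]
  result₁ = [0 0 0; 0 0 1]
Path 2 = h;k:
  e0=[1,0,0] h~>[1,0,0] k~>[0,0]
  e1=[0,1,0] h~>[1,1,1] k~>[0,1]
  e2=[0,0,1] h~>[0,1,0] k~>[0,1]
  result₂ = [0 0 0; 0 1 1]
Equal? distinct morphisms ✗

Answer: DOES NOT COMMUTE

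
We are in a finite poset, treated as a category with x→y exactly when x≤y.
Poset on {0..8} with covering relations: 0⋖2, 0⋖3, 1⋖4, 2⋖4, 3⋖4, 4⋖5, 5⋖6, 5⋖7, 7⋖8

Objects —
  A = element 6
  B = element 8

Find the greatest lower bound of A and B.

{x : x⊑A ∧ x⊑B} = {0,1,2,3,4,5}  (A=6, B=8)
  0 ⊑ 5
  1 ⊑ 5
  2 ⊑ 5
  3 ⊑ 5
  4 ⊑ 5
  5 ⊑ 5
glb = 5

Answer: A∧B = 5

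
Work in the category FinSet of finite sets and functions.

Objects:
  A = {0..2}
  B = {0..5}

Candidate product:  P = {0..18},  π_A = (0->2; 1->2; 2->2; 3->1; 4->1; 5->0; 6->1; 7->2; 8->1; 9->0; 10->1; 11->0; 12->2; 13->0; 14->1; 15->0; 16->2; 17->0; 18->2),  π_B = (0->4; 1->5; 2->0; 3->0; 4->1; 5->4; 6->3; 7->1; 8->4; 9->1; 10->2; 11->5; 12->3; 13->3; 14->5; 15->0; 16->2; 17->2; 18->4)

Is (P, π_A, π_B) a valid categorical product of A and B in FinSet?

Answer: NOT A VALID PRODUCT — |P|=19 ≠ |A|·|B|=18

Work:
|A|·|B| = 3·6 = 18;  |P| = 19
  → cardinalities differ; no bijection possible.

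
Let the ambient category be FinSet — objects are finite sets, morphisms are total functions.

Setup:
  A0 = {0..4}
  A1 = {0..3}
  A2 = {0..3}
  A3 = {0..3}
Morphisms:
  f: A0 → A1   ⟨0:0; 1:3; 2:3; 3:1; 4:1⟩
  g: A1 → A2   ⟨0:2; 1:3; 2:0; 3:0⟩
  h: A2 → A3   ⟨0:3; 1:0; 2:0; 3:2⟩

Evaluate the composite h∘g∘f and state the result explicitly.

Answer: ⟨0:0; 1:3; 2:3; 3:2; 4:2⟩

Work:
  0 f→0 g→2 h→0
  1 f→3 g→0 h→3
  2 f→3 g→0 h→3
  3 f→1 g→3 h→2
  4 f→1 g→3 h→2
composite: ⟨0:0; 1:3; 2:3; 3:2; 4:2⟩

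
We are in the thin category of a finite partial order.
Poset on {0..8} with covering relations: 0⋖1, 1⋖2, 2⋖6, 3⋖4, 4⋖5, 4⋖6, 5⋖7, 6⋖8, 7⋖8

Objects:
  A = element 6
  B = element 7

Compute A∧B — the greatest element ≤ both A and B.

{x : x⊑A ∧ x⊑B} = {3,4}  (A=6, B=7)
  3 ⊑ 4
  4 ⊑ 4
glb = 4

Answer: A∧B = 4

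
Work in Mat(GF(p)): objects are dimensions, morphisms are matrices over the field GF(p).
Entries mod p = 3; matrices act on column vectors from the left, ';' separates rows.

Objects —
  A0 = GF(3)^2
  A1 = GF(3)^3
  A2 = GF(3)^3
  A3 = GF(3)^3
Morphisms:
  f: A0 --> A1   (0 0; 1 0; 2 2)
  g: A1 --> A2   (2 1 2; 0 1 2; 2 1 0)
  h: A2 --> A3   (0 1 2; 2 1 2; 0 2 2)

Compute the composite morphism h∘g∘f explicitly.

Answer: (1 1; 2 0; 0 2)

Derivation:
  e0=⟨1,0⟩ f-->⟨0,1,2⟩ g-->⟨2,2,1⟩ h-->⟨1,2,0⟩
  e1=⟨0,1⟩ f-->⟨0,0,2⟩ g-->⟨1,1,0⟩ h-->⟨1,0,2⟩
⟦path⟧: (1 1; 2 0; 0 2)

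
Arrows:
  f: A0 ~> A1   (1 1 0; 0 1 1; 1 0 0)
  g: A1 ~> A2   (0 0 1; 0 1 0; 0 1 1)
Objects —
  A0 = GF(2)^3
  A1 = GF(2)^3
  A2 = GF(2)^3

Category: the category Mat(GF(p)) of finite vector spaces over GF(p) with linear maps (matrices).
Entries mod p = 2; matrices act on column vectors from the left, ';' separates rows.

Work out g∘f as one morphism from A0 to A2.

Answer: (1 0 0; 0 1 1; 1 1 1)

Derivation:
  e0=⟨1,0,0⟩ f~>⟨1,0,1⟩ g~>⟨1,0,1⟩
  e1=⟨0,1,0⟩ f~>⟨1,1,0⟩ g~>⟨0,1,1⟩
  e2=⟨0,0,1⟩ f~>⟨0,1,0⟩ g~>⟨0,1,1⟩
⟦path⟧: (1 0 0; 0 1 1; 1 1 1)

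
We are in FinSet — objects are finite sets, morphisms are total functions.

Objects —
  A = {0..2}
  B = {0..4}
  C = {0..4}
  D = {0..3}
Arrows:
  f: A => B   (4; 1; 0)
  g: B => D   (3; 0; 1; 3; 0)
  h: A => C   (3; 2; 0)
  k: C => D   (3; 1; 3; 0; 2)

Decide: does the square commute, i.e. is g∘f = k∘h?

Answer: DOES NOT COMMUTE

Work:
Path 1 = f;g:
  0 f=>4 g=>0
  1 f=>1 g=>0
  2 f=>0 g=>3
  ⟦path⟧₁ = (0; 0; 3)
Path 2 = h;k:
  0 h=>3 k=>0
  1 h=>2 k=>3
  2 h=>0 k=>3
  ⟦path⟧₂ = (0; 3; 3)
Equal? NO — does not commute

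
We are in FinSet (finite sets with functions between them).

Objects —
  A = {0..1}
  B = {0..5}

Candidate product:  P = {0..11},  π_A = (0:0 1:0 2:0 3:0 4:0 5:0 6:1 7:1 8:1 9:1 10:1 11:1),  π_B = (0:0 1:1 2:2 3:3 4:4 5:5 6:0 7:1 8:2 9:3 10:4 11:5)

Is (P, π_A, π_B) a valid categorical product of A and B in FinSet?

Answer: VALID PRODUCT

Trace:
|A|·|B| = 2·6 = 12;  |P| = 12
Check the pairing map k ↦ (π_A(k), π_B(k)):
  0 : (0,0)
  1 : (0,1)
  2 : (0,2)
  3 : (0,3)
  4 : (0,4)
  5 : (0,5)
  6 : (1,0)
  7 : (1,1)
  8 : (1,2)
  9 : (1,3)
  10 : (1,4)
  11 : (1,5)
distinct pairs in image: 12 / 12 needed
  → bijection onto A×B; projections well-typed.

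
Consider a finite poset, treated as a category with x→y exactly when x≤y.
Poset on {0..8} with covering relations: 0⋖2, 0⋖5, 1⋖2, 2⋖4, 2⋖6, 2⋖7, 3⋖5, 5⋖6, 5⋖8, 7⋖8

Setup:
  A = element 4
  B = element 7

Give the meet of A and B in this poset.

Lower bounds of A=4 and B=7: {0,1,2}
  0 <= 2
  1 <= 2
  2 <= 2
glb = 2

Answer: A∧B = 2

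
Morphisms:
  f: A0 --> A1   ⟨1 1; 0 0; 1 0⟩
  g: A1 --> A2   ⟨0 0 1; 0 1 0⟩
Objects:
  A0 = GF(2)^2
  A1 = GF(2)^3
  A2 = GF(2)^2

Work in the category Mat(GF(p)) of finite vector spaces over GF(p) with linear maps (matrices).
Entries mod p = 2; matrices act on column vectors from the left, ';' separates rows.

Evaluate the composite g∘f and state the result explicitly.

Answer: ⟨1 0; 0 0⟩

Work:
  e0=[1,0] f-->[1,0,1] g-->[1,0]
  e1=[0,1] f-->[1,0,0] g-->[0,0]
⟦path⟧: ⟨1 0; 0 0⟩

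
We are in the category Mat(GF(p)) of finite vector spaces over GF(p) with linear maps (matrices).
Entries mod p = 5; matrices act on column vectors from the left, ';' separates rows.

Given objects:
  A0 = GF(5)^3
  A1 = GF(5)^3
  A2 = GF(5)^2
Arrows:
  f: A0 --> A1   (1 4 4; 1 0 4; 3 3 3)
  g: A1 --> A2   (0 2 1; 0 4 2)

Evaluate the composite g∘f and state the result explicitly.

Answer: (0 3 1; 0 1 2)

Trace:
  e0=⟨1,0,0⟩ f-->⟨1,1,3⟩ g-->⟨0,0⟩
  e1=⟨0,1,0⟩ f-->⟨4,0,3⟩ g-->⟨3,1⟩
  e2=⟨0,0,1⟩ f-->⟨4,4,3⟩ g-->⟨1,2⟩
composite: (0 3 1; 0 1 2)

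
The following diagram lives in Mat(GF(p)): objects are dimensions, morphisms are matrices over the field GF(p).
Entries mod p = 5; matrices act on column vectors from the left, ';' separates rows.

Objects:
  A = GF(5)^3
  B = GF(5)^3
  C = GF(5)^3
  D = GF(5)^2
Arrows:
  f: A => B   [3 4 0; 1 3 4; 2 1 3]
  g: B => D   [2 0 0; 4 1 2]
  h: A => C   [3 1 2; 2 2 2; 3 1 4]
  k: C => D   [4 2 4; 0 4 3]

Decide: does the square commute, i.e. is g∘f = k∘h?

Path 1 = f;g:
  e0=(1,0,0) f=>(3,1,2) g=>(1,2)
  e1=(0,1,0) f=>(4,3,1) g=>(3,1)
  e2=(0,0,1) f=>(0,4,3) g=>(0,0)
  result₁ = [1 3 0; 2 1 0]
Path 2 = h;k:
  e0=(1,0,0) h=>(3,2,3) k=>(3,2)
  e1=(0,1,0) h=>(1,2,1) k=>(2,1)
  e2=(0,0,1) h=>(2,2,4) k=>(3,0)
  result₂ = [3 2 3; 2 1 0]
Equal? NO — does not commute

Answer: DOES NOT COMMUTE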